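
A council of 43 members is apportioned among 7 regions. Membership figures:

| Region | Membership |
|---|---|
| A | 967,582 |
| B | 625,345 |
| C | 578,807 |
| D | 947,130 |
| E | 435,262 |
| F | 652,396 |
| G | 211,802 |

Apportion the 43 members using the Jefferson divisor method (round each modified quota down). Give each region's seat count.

Standard divisor 4418324/43 ≈ 102751.721; standard quotas: A 9.417, B 6.086, C 5.633, D 9.218, E 4.236, F 6.349, G 2.061.
Rounding down gives 9, 6, 5, 9, 4, 6, 2 = 41 seats, so the divisor must be adjusted.
With modified divisor 95600: modified quotas A 10.121, B 6.541, C 6.054, D 9.907, E 4.553, F 6.824, G 2.216.
Rounding down: A 10, B 6, C 6, D 9, E 4, F 6, G 2 (total 43).

A=10, B=6, C=6, D=9, E=4, F=6, G=2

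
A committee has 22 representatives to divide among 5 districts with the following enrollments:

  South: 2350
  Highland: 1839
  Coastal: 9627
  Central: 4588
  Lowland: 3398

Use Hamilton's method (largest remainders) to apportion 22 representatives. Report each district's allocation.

Total 21802; standard divisor 21802/22 = 991.
Standard quotas: South 2.3713, Highland 1.8557, Coastal 9.7144, Central 4.6297, Lowland 3.4289.
Lower quotas: South 2, Highland 1, Coastal 9, Central 4, Lowland 3 (sum 19, leaving 3 seats).
Remainders in descending order: Highland 0.8557, Coastal 0.7144, Central 0.6297, Lowland 0.4289, South 0.3713.
Largest remainders: Highland, Coastal, Central receive the extra seats.

South 2, Highland 2, Coastal 10, Central 5, Lowland 3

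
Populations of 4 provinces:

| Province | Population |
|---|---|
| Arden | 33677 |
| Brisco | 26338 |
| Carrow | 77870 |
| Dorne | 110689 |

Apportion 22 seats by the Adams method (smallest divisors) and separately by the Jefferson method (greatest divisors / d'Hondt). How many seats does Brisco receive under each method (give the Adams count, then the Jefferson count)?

Adams: Arden 3, Brisco 3, Carrow 7, Dorne 9.
Jefferson: Arden 3, Brisco 2, Carrow 7, Dorne 10.
Brisco gets 3 under Adams and 2 under Jefferson.

3 and 2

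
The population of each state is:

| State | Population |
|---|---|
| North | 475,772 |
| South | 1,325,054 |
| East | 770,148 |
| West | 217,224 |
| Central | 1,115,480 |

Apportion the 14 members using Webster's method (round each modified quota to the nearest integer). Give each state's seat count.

Standard divisor 3903678/14 ≈ 278834.143; standard quotas: North 1.706, South 4.752, East 2.762, West 0.779, Central 4.001.
Rounding to the nearest integer gives 2, 5, 3, 1, 4 = 15 seats, so the divisor must be adjusted.
With modified divisor 301300: modified quotas North 1.579, South 4.398, East 2.556, West 0.721, Central 3.702.
Rounding to the nearest integer: North 2, South 4, East 3, West 1, Central 4 (total 14).

North: 2, South: 4, East: 3, West: 1, Central: 4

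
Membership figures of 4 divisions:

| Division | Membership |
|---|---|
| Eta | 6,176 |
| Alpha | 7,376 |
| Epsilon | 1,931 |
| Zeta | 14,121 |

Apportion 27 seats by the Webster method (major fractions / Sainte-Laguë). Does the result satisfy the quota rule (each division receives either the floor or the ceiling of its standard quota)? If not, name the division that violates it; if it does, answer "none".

none

Standard quotas: Eta 5.633, Alpha 6.727, Epsilon 1.761, Zeta 12.879.
Webster allocation: Eta 5, Alpha 7, Epsilon 2, Zeta 13.
Every allocation lies between the lower and upper quota.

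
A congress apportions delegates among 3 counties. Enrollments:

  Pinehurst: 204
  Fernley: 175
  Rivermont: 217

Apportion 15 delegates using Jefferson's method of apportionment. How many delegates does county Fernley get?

Standard divisor 596/15 ≈ 39.733; standard quotas: Pinehurst 5.134, Fernley 4.404, Rivermont 5.461.
Rounding down gives 5, 4, 5 = 14 seats, so the divisor must be adjusted.
With modified divisor 36: modified quotas Pinehurst 5.667, Fernley 4.861, Rivermont 6.028.
Rounding down: Pinehurst 5, Fernley 4, Rivermont 6 (total 15).
Fernley receives 4.

4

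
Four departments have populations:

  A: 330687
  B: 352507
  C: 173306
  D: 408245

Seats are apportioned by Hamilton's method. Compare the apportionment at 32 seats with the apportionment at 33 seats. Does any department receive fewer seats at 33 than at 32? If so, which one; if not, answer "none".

At 32 seats: A 8, B 9, C 5, D 10.
At 33 seats: A 9, B 9, C 4, D 11.
C drops from 5 to 4.

C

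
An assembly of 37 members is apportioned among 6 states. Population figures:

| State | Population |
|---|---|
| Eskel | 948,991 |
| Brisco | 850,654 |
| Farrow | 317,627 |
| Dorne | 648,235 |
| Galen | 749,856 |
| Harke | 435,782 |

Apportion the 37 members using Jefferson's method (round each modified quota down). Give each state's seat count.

Standard divisor 3951145/37 ≈ 106787.703; standard quotas: Eskel 8.887, Brisco 7.966, Farrow 2.974, Dorne 6.070, Galen 7.022, Harke 4.081.
Rounding down gives 8, 7, 2, 6, 7, 4 = 34 seats, so the divisor must be adjusted.
With modified divisor 100200: modified quotas Eskel 9.471, Brisco 8.490, Farrow 3.170, Dorne 6.469, Galen 7.484, Harke 4.349.
Rounding down: Eskel 9, Brisco 8, Farrow 3, Dorne 6, Galen 7, Harke 4 (total 37).

Eskel: 9, Brisco: 8, Farrow: 3, Dorne: 6, Galen: 7, Harke: 4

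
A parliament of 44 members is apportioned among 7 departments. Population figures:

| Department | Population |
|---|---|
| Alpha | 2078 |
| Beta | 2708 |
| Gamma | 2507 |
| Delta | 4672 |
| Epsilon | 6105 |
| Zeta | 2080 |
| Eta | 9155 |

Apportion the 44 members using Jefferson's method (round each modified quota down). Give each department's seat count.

Alpha=3, Beta=4, Gamma=4, Delta=7, Epsilon=9, Zeta=3, Eta=14

Standard divisor 29305/44 ≈ 666.023; standard quotas: Alpha 3.120, Beta 4.066, Gamma 3.764, Delta 7.015, Epsilon 9.166, Zeta 3.123, Eta 13.746.
Rounding down gives 3, 4, 3, 7, 9, 3, 13 = 42 seats, so the divisor must be adjusted.
With modified divisor 620: modified quotas Alpha 3.352, Beta 4.368, Gamma 4.044, Delta 7.535, Epsilon 9.847, Zeta 3.355, Eta 14.766.
Rounding down: Alpha 3, Beta 4, Gamma 4, Delta 7, Epsilon 9, Zeta 3, Eta 14 (total 44).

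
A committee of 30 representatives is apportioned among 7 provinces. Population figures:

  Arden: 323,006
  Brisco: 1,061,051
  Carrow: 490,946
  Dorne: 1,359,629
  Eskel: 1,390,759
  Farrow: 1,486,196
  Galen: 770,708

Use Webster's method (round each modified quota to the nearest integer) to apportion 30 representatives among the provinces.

Arden: 1, Brisco: 5, Carrow: 2, Dorne: 6, Eskel: 6, Farrow: 7, Galen: 3

Standard divisor 6882295/30 ≈ 229409.833; standard quotas: Arden 1.408, Brisco 4.625, Carrow 2.140, Dorne 5.927, Eskel 6.062, Farrow 6.478, Galen 3.360.
Rounding to the nearest integer gives 1, 5, 2, 6, 6, 6, 3 = 29 seats, so the divisor must be adjusted.
With modified divisor 224400: modified quotas Arden 1.439, Brisco 4.728, Carrow 2.188, Dorne 6.059, Eskel 6.198, Farrow 6.623, Galen 3.435.
Rounding to the nearest integer: Arden 1, Brisco 5, Carrow 2, Dorne 6, Eskel 6, Farrow 7, Galen 3 (total 30).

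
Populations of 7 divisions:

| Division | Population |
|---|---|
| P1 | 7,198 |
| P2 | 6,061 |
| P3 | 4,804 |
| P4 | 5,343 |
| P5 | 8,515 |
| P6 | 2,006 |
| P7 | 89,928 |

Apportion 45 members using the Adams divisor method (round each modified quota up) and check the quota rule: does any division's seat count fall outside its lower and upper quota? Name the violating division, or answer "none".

P7

Standard quotas: P1 2.615, P2 2.202, P3 1.745, P4 1.941, P5 3.094, P6 0.729, P7 32.673.
Adams allocation: P1 3, P2 3, P3 2, P4 2, P5 3, P6 1, P7 31.
P7 has quota 32.673 (lower 32, upper 33) but receives 31 — outside the quota interval.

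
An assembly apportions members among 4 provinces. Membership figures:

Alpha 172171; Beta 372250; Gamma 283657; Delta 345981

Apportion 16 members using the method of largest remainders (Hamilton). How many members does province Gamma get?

Total 1174059; standard divisor 1174059/16 ≈ 73378.688.
Standard quotas: Alpha 2.3463, Beta 5.0730, Gamma 3.8657, Delta 4.7150.
Lower quotas: Alpha 2, Beta 5, Gamma 3, Delta 4 (sum 14, leaving 2 seats).
Remainders in descending order: Gamma 0.8657, Delta 0.7150, Alpha 0.3463, Beta 0.0730.
Largest remainders: Gamma, Delta receive the extra seats.
Gamma receives 4.

4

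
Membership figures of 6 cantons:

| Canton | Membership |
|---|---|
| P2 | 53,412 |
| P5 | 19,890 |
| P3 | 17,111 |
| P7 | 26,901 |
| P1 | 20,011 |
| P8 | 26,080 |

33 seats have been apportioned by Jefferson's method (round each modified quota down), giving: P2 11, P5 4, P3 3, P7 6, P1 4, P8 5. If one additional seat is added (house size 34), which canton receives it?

Priority for the next seat is population ÷ (current seats + 1).
Priorities: P2 4451.000, P5 3978.000, P3 4277.750, P7 3843.000, P1 4002.200, P8 4346.667.
Highest priority: P2.

P2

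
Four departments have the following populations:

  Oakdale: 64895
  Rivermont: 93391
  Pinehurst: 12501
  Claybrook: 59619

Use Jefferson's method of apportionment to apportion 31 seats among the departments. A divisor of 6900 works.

Oakdale=9, Rivermont=13, Pinehurst=1, Claybrook=8

With modified divisor 6900: modified quotas Oakdale 9.405, Rivermont 13.535, Pinehurst 1.812, Claybrook 8.640.
Rounding down: Oakdale 9, Rivermont 13, Pinehurst 1, Claybrook 8 (total 31).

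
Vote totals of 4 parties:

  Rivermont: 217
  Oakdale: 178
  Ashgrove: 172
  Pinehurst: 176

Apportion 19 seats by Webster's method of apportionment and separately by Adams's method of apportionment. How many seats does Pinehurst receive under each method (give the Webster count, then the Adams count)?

Webster: Rivermont 6, Oakdale 5, Ashgrove 4, Pinehurst 4.
Adams: Rivermont 5, Oakdale 5, Ashgrove 4, Pinehurst 5.
Pinehurst gets 4 under Webster and 5 under Adams.

4 and 5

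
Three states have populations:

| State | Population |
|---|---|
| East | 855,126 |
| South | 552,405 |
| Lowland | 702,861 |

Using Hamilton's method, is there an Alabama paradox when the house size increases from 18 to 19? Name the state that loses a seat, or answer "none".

At 18 seats: East 7, South 5, Lowland 6.
At 19 seats: East 8, South 5, Lowland 6.
No state's allocation decreased.

none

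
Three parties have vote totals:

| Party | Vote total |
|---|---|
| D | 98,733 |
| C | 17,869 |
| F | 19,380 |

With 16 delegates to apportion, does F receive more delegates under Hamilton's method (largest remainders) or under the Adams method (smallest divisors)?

Adams

Hamilton: D 12, C 2, F 2.
Adams: D 11, C 2, F 3.
F gets 2 under Hamilton and 3 under Adams.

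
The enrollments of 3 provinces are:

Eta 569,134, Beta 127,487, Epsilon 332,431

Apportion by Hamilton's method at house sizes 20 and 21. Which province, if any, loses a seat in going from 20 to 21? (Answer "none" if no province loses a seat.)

At 20 seats: Eta 11, Beta 3, Epsilon 6.
At 21 seats: Eta 12, Beta 2, Epsilon 7.
Beta drops from 3 to 2.

Beta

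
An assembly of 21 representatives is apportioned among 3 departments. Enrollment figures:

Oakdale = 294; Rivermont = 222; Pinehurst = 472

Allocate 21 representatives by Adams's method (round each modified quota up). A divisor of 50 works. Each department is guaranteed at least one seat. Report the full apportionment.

With modified divisor 50: modified quotas Oakdale 5.880, Rivermont 4.440, Pinehurst 9.440.
Rounding up: Oakdale 6, Rivermont 5, Pinehurst 10 (total 21).

Oakdale 6, Rivermont 5, Pinehurst 10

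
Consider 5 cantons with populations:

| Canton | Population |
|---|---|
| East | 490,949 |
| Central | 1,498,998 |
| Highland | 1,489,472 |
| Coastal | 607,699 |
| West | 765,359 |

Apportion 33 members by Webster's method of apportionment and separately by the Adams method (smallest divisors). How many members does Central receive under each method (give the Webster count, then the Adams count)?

Webster: East 3, Central 11, Highland 10, Coastal 4, West 5.
Adams: East 4, Central 10, Highland 10, Coastal 4, West 5.
Central gets 11 under Webster and 10 under Adams.

11 and 10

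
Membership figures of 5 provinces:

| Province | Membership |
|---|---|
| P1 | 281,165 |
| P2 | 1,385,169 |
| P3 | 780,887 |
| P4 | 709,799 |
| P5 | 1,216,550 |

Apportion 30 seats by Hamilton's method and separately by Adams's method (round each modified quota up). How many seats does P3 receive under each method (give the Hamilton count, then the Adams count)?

5 and 6

Hamilton: P1 2, P2 10, P3 5, P4 5, P5 8.
Adams: P1 2, P2 9, P3 6, P4 5, P5 8.
P3 gets 5 under Hamilton and 6 under Adams.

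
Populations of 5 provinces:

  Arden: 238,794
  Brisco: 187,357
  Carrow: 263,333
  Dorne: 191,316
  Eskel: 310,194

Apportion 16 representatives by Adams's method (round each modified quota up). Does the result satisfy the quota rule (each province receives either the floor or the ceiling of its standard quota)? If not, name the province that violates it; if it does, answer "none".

Standard quotas: Arden 3.208, Brisco 2.517, Carrow 3.538, Dorne 2.570, Eskel 4.167.
Adams allocation: Arden 3, Brisco 3, Carrow 3, Dorne 3, Eskel 4.
Every allocation lies between the lower and upper quota.

none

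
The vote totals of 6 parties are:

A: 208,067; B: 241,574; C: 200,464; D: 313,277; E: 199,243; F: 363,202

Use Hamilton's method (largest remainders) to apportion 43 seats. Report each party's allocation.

Standard divisor: 1525827 ÷ 43 ≈ 35484.349.
Standard quotas: A 5.8636, B 6.8079, C 5.6494, D 8.8286, E 5.6150, F 10.2356.
Lower quotas: A 5, B 6, C 5, D 8, E 5, F 10 (sum 39, leaving 4 seats).
Remainders in descending order: A 0.8636, D 0.8286, B 0.8079, C 0.6494, E 0.6150, F 0.2356.
The surplus seats go to A, D, B, C.

A=6, B=7, C=6, D=9, E=5, F=10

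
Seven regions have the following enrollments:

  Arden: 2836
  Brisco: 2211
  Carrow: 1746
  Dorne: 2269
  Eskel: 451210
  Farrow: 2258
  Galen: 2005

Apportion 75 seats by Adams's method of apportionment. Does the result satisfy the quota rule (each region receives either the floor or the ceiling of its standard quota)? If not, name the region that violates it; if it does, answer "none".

Standard quotas: Arden 0.458, Brisco 0.357, Carrow 0.282, Dorne 0.366, Eskel 72.849, Farrow 0.365, Galen 0.324.
Adams allocation: Arden 1, Brisco 1, Carrow 1, Dorne 1, Eskel 69, Farrow 1, Galen 1.
Eskel has quota 72.849 (lower 72, upper 73) but receives 69 — outside the quota interval.

Eskel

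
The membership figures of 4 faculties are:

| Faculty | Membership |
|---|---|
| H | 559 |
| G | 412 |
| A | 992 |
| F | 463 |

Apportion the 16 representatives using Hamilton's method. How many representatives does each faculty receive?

H: 4, G: 3, A: 6, F: 3

Standard divisor: 2426 ÷ 16 ≈ 151.625.
Standard quotas: H 3.687, G 2.717, A 6.542, F 3.054.
Lower quotas: H 3, G 2, A 6, F 3 (sum 14, leaving 2 seats).
Remainders in descending order: G 0.717, H 0.687, A 0.542, F 0.054.
The surplus seats go to G, H.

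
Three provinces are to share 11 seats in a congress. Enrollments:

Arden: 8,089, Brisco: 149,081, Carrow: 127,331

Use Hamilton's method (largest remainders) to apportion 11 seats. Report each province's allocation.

Arden 0, Brisco 6, Carrow 5

Total 284501; standard divisor 284501/11 ≈ 25863.727.
Standard quotas: Arden 0.3128, Brisco 5.7641, Carrow 4.9231.
Lower quotas: Arden 0, Brisco 5, Carrow 4 (sum 9, leaving 2 seats).
Remainders in descending order: Carrow 0.9231, Brisco 0.7641, Arden 0.3128.
Largest remainders: Carrow, Brisco receive the extra seats.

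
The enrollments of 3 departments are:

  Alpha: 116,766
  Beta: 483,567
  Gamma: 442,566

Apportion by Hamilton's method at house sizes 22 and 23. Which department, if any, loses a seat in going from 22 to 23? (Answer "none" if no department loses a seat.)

Alpha

At 22 seats: Alpha 3, Beta 10, Gamma 9.
At 23 seats: Alpha 2, Beta 11, Gamma 10.
Alpha drops from 3 to 2.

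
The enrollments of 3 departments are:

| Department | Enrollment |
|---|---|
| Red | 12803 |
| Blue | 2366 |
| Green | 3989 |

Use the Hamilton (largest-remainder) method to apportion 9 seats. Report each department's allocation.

Red 6, Blue 1, Green 2

Standard divisor: 19158 ÷ 9 ≈ 2128.667.
Standard quotas: Red 6.0146, Blue 1.1115, Green 1.8739.
Lower quotas: Red 6, Blue 1, Green 1 (sum 8, leaving 1 seat).
Remainders in descending order: Green 0.8739, Blue 0.1115, Red 0.0146.
Largest remainder: Green receives the extra seat.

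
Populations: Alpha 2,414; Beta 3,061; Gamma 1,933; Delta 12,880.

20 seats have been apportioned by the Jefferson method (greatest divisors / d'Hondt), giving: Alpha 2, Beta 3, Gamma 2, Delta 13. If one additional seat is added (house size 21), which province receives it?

Delta

Priority for the next seat is population ÷ (current seats + 1).
Priorities: Alpha 804.667, Beta 765.250, Gamma 644.333, Delta 920.000.
Highest priority: Delta.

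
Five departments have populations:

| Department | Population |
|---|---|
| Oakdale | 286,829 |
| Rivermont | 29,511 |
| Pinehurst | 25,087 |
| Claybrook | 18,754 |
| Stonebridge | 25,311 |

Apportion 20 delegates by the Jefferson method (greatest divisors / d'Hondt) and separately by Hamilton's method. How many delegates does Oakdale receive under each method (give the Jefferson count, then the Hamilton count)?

Jefferson: Oakdale 16, Rivermont 1, Pinehurst 1, Claybrook 1, Stonebridge 1.
Hamilton: Oakdale 15, Rivermont 2, Pinehurst 1, Claybrook 1, Stonebridge 1.
Oakdale gets 16 under Jefferson and 15 under Hamilton.

16 and 15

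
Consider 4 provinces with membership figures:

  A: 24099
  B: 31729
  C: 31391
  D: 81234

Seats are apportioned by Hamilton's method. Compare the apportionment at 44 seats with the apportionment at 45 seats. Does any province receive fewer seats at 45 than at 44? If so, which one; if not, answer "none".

A

At 44 seats: A 7, B 8, C 8, D 21.
At 45 seats: A 6, B 9, C 8, D 22.
A drops from 7 to 6.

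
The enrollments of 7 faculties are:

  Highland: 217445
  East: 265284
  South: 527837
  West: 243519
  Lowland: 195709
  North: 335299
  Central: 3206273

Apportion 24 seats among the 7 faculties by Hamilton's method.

Total 4991366; standard divisor 4991366/24 ≈ 207973.583.
Standard quotas: Highland 1.0455, East 1.2756, South 2.5380, West 1.1709, Lowland 0.9410, North 1.6122, Central 15.4167.
Lower quotas: Highland 1, East 1, South 2, West 1, Lowland 0, North 1, Central 15 (sum 21, leaving 3 seats).
Remainders in descending order: Lowland 0.9410, North 0.6122, South 0.5380, Central 0.4167, East 0.2756, West 0.1709, Highland 0.0455.
Largest remainders: Lowland, North, South receive the extra seats.

Highland 1; East 1; South 3; West 1; Lowland 1; North 2; Central 15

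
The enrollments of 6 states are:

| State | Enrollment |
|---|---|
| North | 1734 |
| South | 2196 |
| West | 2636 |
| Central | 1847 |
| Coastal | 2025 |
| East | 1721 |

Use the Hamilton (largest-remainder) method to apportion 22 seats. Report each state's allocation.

Standard divisor: 12159 ÷ 22 ≈ 552.682.
Standard quotas: North 3.137, South 3.973, West 4.769, Central 3.342, Coastal 3.664, East 3.114.
Lower quotas: North 3, South 3, West 4, Central 3, Coastal 3, East 3 (sum 19, leaving 3 seats).
Remainders in descending order: South 0.973, West 0.769, Coastal 0.664, Central 0.342, North 0.137, East 0.114.
Largest remainders: South, West, Coastal receive the extra seats.

North: 3, South: 4, West: 5, Central: 3, Coastal: 4, East: 3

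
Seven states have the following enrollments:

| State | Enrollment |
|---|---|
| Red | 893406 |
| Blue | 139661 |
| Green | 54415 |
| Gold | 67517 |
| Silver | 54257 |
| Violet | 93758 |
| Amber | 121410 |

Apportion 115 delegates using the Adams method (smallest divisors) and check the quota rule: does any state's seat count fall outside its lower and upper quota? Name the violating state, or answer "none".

Standard quotas: Red 72.129, Blue 11.275, Green 4.393, Gold 5.451, Silver 4.380, Violet 7.569, Amber 9.802.
Adams allocation: Red 70, Blue 11, Green 5, Gold 6, Silver 5, Violet 8, Amber 10.
Red has quota 72.129 (lower 72, upper 73) but receives 70 — outside the quota interval.

Red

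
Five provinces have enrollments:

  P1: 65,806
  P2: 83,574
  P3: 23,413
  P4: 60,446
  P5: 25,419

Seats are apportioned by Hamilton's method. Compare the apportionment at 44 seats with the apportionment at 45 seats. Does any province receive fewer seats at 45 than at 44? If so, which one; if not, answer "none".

P5

At 44 seats: P1 11, P2 14, P3 4, P4 10, P5 5.
At 45 seats: P1 11, P2 15, P3 4, P4 11, P5 4.
P5 drops from 5 to 4.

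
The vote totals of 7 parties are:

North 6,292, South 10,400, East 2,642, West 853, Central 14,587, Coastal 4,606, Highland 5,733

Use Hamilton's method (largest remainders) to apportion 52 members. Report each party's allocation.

North=7; South=12; East=3; West=1; Central=17; Coastal=5; Highland=7

Standard divisor: 45113 ÷ 52 ≈ 867.558.
Standard quotas: North 7.2525, South 11.9877, East 3.0453, West 0.9832, Central 16.8139, Coastal 5.3092, Highland 6.6082.
Lower quotas: North 7, South 11, East 3, West 0, Central 16, Coastal 5, Highland 6 (sum 48, leaving 4 seats).
Remainders in descending order: South 0.9877, West 0.9832, Central 0.8139, Highland 0.6082, Coastal 0.3092, North 0.2525, East 0.0453.
The surplus seats go to South, West, Central, Highland.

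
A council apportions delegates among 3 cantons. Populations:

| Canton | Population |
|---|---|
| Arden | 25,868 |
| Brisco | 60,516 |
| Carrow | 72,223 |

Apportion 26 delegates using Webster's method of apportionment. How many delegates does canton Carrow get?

Standard divisor 158607/26 ≈ 6100.269; standard quotas: Arden 4.240, Brisco 9.920, Carrow 11.839.
Rounding to the nearest integer gives Arden 4, Brisco 10, Carrow 12 — total 26, matching the house size, so no adjustment is needed.
Carrow receives 12.

12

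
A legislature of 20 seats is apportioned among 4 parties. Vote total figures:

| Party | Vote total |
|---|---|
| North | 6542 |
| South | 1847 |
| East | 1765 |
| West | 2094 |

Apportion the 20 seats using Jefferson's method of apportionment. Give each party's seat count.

Standard divisor 12248/20 ≈ 612.4; standard quotas: North 10.683, South 3.016, East 2.882, West 3.419.
Rounding down gives 10, 3, 2, 3 = 18 seats, so the divisor must be adjusted.
With modified divisor 570: modified quotas North 11.477, South 3.240, East 3.096, West 3.674.
Rounding down: North 11, South 3, East 3, West 3 (total 20).

North 11, South 3, East 3, West 3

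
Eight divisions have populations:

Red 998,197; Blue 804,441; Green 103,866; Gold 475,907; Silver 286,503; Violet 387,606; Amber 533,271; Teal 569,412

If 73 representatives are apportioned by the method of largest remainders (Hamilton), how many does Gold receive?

The standard divisor is 4159203/73 ≈ 56975.384.
Standard quotas: Red 17.5198, Blue 14.1191, Green 1.8230, Gold 8.3529, Silver 5.0285, Violet 6.8030, Amber 9.3597, Teal 9.9940.
Lower quotas: Red 17, Blue 14, Green 1, Gold 8, Silver 5, Violet 6, Amber 9, Teal 9 (sum 69, leaving 4 seats).
Remainders in descending order: Teal 0.9940, Green 0.8230, Violet 0.8030, Red 0.5198, Amber 0.3597, Gold 0.3529, Blue 0.1191, Silver 0.0285.
The surplus seats go to Teal, Green, Violet, Red.
Gold receives 8.

8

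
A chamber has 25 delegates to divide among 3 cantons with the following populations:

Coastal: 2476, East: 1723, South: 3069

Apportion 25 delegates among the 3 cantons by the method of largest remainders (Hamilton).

Standard divisor: 7268 ÷ 25 ≈ 290.72.
Standard quotas: Coastal 8.517, East 5.927, South 10.557.
Lower quotas: Coastal 8, East 5, South 10 (sum 23, leaving 2 seats).
Remainders in descending order: East 0.927, South 0.557, Coastal 0.517.
Largest remainders: East, South receive the extra seats.

Coastal 8, East 6, South 11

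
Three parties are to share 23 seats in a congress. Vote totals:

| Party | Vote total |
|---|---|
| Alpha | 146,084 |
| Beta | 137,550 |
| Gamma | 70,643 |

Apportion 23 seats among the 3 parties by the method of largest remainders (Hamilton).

Standard divisor: 354277 ÷ 23 ≈ 15403.348.
Standard quotas: Alpha 9.4839, Beta 8.9299, Gamma 4.5862.
Lower quotas: Alpha 9, Beta 8, Gamma 4 (sum 21, leaving 2 seats).
Remainders in descending order: Beta 0.9299, Gamma 0.5862, Alpha 0.4839.
Largest remainders: Beta, Gamma receive the extra seats.

Alpha 9; Beta 9; Gamma 5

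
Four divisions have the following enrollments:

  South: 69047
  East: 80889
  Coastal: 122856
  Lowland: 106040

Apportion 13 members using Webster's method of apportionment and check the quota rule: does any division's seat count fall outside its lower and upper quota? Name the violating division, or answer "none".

none

Standard quotas: South 2.369, East 2.776, Coastal 4.216, Lowland 3.639.
Webster allocation: South 2, East 3, Coastal 4, Lowland 4.
Every allocation lies between the lower and upper quota.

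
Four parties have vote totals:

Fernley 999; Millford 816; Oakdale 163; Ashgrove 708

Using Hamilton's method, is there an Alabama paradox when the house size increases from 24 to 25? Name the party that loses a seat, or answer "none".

Oakdale

At 24 seats: Fernley 9, Millford 7, Oakdale 2, Ashgrove 6.
At 25 seats: Fernley 9, Millford 8, Oakdale 1, Ashgrove 7.
Oakdale drops from 2 to 1.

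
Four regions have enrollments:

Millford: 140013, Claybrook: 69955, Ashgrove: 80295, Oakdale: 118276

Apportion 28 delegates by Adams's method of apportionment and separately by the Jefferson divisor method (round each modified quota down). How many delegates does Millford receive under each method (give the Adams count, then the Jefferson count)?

Adams: Millford 9, Claybrook 5, Ashgrove 6, Oakdale 8.
Jefferson: Millford 10, Claybrook 5, Ashgrove 5, Oakdale 8.
Millford gets 9 under Adams and 10 under Jefferson.

9 and 10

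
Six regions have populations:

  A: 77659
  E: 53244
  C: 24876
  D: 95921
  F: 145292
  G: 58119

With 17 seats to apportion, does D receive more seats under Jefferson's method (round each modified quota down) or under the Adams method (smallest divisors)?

Adams

Jefferson: A 3, E 2, C 1, D 3, F 6, G 2.
Adams: A 3, E 2, C 1, D 4, F 5, G 2.
D gets 3 under Jefferson and 4 under Adams.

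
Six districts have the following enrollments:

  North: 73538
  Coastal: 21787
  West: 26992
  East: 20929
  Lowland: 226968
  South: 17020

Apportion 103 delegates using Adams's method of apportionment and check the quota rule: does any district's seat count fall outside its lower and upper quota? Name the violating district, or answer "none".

Standard quotas: North 19.560, Coastal 5.795, West 7.180, East 5.567, Lowland 60.371, South 4.527.
Adams allocation: North 20, Coastal 6, West 7, East 6, Lowland 59, South 5.
Lowland has quota 60.371 (lower 60, upper 61) but receives 59 — outside the quota interval.

Lowland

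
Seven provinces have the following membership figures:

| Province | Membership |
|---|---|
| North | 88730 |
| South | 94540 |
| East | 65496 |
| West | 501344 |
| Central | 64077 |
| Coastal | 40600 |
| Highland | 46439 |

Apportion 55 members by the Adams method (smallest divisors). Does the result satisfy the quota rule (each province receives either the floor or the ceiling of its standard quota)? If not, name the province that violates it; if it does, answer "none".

Standard quotas: North 5.415, South 5.770, East 3.997, West 30.596, Central 3.910, Coastal 2.478, Highland 2.834.
Adams allocation: North 6, South 6, East 4, West 29, Central 4, Coastal 3, Highland 3.
West has quota 30.596 (lower 30, upper 31) but receives 29 — outside the quota interval.

West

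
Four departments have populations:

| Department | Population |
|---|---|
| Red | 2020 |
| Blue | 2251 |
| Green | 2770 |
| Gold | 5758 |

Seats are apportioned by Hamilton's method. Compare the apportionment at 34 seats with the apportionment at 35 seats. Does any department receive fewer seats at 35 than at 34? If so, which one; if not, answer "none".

At 34 seats: Red 6, Blue 6, Green 7, Gold 15.
At 35 seats: Red 5, Blue 6, Green 8, Gold 16.
Red drops from 6 to 5.

Red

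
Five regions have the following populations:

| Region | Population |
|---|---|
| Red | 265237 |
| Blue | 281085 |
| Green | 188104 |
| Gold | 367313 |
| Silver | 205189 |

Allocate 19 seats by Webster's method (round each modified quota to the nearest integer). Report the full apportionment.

Standard divisor 1306928/19 ≈ 68785.684; standard quotas: Red 3.856, Blue 4.086, Green 2.735, Gold 5.340, Silver 2.983.
Rounding to the nearest integer gives Red 4, Blue 4, Green 3, Gold 5, Silver 3 — total 19, matching the house size, so no adjustment is needed.

Red 4; Blue 4; Green 3; Gold 5; Silver 3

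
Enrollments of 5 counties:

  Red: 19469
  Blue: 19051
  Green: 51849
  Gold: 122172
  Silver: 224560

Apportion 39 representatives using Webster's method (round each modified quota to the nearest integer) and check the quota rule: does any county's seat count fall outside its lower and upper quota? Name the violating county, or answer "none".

Standard quotas: Red 1.737, Blue 1.700, Green 4.626, Gold 10.901, Silver 20.036.
Webster allocation: Red 2, Blue 2, Green 5, Gold 11, Silver 19.
Silver has quota 20.036 (lower 20, upper 21) but receives 19 — outside the quota interval.

Silver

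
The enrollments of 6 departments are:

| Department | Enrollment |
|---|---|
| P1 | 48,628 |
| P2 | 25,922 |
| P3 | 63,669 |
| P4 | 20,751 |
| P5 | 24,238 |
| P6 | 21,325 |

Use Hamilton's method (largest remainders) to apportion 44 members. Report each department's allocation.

P1 10; P2 6; P3 14; P4 4; P5 5; P6 5

Standard divisor: 204533 ÷ 44 ≈ 4648.477.
Standard quotas: P1 10.4611, P2 5.5764, P3 13.6967, P4 4.4640, P5 5.2142, P6 4.5875.
Lower quotas: P1 10, P2 5, P3 13, P4 4, P5 5, P6 4 (sum 41, leaving 3 seats).
Remainders in descending order: P3 0.6967, P6 0.5875, P2 0.5764, P4 0.4640, P1 0.4611, P5 0.2142.
The surplus seats go to P3, P6, P2.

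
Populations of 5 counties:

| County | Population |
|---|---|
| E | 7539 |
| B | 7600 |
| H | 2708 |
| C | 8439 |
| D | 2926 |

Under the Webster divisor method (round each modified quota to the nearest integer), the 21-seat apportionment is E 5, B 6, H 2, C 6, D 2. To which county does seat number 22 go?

E

Priority for the next seat is population ÷ (current seats + 0.5).
Priorities: E 1370.727, B 1169.231, H 1083.200, C 1298.308, D 1170.400.
Highest priority: E.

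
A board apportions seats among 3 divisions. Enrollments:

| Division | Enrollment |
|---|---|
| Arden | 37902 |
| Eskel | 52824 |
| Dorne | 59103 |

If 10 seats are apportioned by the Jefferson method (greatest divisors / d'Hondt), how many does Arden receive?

Standard divisor 149829/10 ≈ 14982.9; standard quotas: Arden 2.530, Eskel 3.526, Dorne 3.945.
Rounding down gives 2, 3, 3 = 8 seats, so the divisor must be adjusted.
With modified divisor 12900: modified quotas Arden 2.938, Eskel 4.095, Dorne 4.582.
Rounding down: Arden 2, Eskel 4, Dorne 4 (total 10).
Arden receives 2.

2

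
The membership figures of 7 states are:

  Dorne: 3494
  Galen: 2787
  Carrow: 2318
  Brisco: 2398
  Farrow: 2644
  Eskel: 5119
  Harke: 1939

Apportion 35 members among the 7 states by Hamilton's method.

The standard divisor is 20699/35 ≈ 591.4.
Standard quotas: Dorne 5.9080, Galen 4.7125, Carrow 3.9195, Brisco 4.0548, Farrow 4.4707, Eskel 8.6557, Harke 3.2787.
Lower quotas: Dorne 5, Galen 4, Carrow 3, Brisco 4, Farrow 4, Eskel 8, Harke 3 (sum 31, leaving 4 seats).
Remainders in descending order: Carrow 0.9195, Dorne 0.9080, Galen 0.7125, Eskel 0.6557, Farrow 0.4707, Harke 0.2787, Brisco 0.0548.
The surplus seats go to Carrow, Dorne, Galen, Eskel.

Dorne: 6; Galen: 5; Carrow: 4; Brisco: 4; Farrow: 4; Eskel: 9; Harke: 3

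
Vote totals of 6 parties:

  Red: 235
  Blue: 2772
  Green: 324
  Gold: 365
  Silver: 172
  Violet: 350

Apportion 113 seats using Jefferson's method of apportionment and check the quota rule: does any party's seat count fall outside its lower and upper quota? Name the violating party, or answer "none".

Standard quotas: Red 6.296, Blue 74.262, Green 8.680, Gold 9.778, Silver 4.608, Violet 9.376.
Jefferson allocation: Red 6, Blue 76, Green 8, Gold 10, Silver 4, Violet 9.
Blue has quota 74.262 (lower 74, upper 75) but receives 76 — outside the quota interval.

Blue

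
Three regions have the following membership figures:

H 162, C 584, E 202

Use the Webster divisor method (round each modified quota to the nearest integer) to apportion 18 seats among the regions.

H: 3, C: 11, E: 4

Standard divisor 948/18 ≈ 52.667; standard quotas: H 3.076, C 11.089, E 3.835.
Rounding to the nearest integer gives H 3, C 11, E 4 — total 18, matching the house size, so no adjustment is needed.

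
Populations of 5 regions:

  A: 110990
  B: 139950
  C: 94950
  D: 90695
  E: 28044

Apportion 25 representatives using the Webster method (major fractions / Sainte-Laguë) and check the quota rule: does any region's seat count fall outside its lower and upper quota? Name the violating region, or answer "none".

Standard quotas: A 5.972, B 7.530, C 5.109, D 4.880, E 1.509.
Webster allocation: A 6, B 7, C 5, D 5, E 2.
Every allocation lies between the lower and upper quota.

none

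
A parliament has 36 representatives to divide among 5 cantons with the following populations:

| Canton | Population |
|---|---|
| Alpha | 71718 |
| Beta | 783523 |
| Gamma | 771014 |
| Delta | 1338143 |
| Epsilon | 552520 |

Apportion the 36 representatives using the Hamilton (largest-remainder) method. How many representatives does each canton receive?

Alpha 1, Beta 8, Gamma 8, Delta 14, Epsilon 5

Total 3516918; standard divisor 3516918/36 ≈ 97692.167.
Standard quotas: Alpha 0.7341, Beta 8.0203, Gamma 7.8923, Delta 13.6975, Epsilon 5.6557.
Lower quotas: Alpha 0, Beta 8, Gamma 7, Delta 13, Epsilon 5 (sum 33, leaving 3 seats).
Remainders in descending order: Gamma 0.8923, Alpha 0.7341, Delta 0.6975, Epsilon 0.6557, Beta 0.0203.
The surplus seats go to Gamma, Alpha, Delta.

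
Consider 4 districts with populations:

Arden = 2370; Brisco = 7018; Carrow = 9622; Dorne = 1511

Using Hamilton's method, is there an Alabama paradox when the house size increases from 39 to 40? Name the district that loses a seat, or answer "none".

At 39 seats: Arden 5, Brisco 13, Carrow 18, Dorne 3.
At 40 seats: Arden 4, Brisco 14, Carrow 19, Dorne 3.
Arden drops from 5 to 4.

Arden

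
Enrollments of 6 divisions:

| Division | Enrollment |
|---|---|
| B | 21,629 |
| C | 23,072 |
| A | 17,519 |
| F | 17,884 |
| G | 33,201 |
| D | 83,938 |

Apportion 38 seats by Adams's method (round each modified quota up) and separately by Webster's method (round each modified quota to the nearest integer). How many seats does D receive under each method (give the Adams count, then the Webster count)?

15 and 16

Adams: B 4, C 5, A 4, F 4, G 6, D 15.
Webster: B 4, C 5, A 3, F 4, G 6, D 16.
D gets 15 under Adams and 16 under Webster.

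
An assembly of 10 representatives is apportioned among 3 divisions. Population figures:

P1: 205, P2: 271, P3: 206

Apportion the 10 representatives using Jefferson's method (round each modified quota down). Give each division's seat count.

Standard divisor 682/10 ≈ 68.2; standard quotas: P1 3.006, P2 3.974, P3 3.021.
Rounding down gives 3, 3, 3 = 9 seats, so the divisor must be adjusted.
With modified divisor 60: modified quotas P1 3.417, P2 4.517, P3 3.433.
Rounding down: P1 3, P2 4, P3 3 (total 10).

P1=3, P2=4, P3=3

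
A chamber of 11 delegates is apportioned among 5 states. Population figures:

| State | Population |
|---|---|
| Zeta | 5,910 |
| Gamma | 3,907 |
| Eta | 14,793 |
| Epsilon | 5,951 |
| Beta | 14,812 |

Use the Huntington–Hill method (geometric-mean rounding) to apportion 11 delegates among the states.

With divisor 4239: modified quotas Zeta 1.394, Gamma 0.922, Eta 3.490, Epsilon 1.404, Beta 3.494.
Geometric-mean thresholds: Zeta √(1·2)=1.414, Gamma (min 1), Eta √(3·4)=3.464, Epsilon √(1·2)=1.414, Beta √(3·4)=3.464.
Each quota rounded against its threshold gives Zeta 1, Gamma 1, Eta 4, Epsilon 1, Beta 4 (total 11).

Zeta 1; Gamma 1; Eta 4; Epsilon 1; Beta 4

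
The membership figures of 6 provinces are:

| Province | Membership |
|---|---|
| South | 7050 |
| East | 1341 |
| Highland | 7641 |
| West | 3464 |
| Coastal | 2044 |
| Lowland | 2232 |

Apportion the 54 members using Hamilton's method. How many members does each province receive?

Total 23772; standard divisor 23772/54 ≈ 440.222.
Standard quotas: South 16.0146, East 3.0462, Highland 17.3571, West 7.8688, Coastal 4.6431, Lowland 5.0702.
Lower quotas: South 16, East 3, Highland 17, West 7, Coastal 4, Lowland 5 (sum 52, leaving 2 seats).
Remainders in descending order: West 0.8688, Coastal 0.6431, Highland 0.3571, Lowland 0.0702, East 0.0462, South 0.0146.
Largest remainders: West, Coastal receive the extra seats.

South 16; East 3; Highland 17; West 8; Coastal 5; Lowland 5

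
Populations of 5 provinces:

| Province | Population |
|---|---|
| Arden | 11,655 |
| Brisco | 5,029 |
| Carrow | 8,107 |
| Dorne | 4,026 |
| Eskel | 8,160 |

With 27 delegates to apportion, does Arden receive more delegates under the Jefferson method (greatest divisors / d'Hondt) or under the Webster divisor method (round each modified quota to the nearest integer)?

Jefferson: Arden 9, Brisco 3, Carrow 6, Dorne 3, Eskel 6.
Webster: Arden 8, Brisco 4, Carrow 6, Dorne 3, Eskel 6.
Arden gets 9 under Jefferson and 8 under Webster.

Jefferson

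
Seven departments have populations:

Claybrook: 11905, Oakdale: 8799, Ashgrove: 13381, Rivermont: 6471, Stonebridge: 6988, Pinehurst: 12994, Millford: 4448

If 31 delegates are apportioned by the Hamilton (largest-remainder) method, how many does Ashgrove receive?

Standard divisor: 64986 ÷ 31 ≈ 2096.323.
Standard quotas: Claybrook 5.6790, Oakdale 4.1974, Ashgrove 6.3831, Rivermont 3.0868, Stonebridge 3.3335, Pinehurst 6.1985, Millford 2.1218.
Lower quotas: Claybrook 5, Oakdale 4, Ashgrove 6, Rivermont 3, Stonebridge 3, Pinehurst 6, Millford 2 (sum 29, leaving 2 seats).
Remainders in descending order: Claybrook 0.6790, Ashgrove 0.3831, Stonebridge 0.3335, Pinehurst 0.1985, Oakdale 0.1974, Millford 0.1218, Rivermont 0.0868.
Largest remainders: Claybrook, Ashgrove receive the extra seats.
Ashgrove receives 7.

7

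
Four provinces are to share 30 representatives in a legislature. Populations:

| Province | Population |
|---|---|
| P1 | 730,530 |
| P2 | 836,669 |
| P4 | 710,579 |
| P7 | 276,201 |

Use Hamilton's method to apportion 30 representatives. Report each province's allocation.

The standard divisor is 2553979/30 ≈ 85132.633.
Standard quotas: P1 8.5811, P2 9.8278, P4 8.3467, P7 3.2444.
Lower quotas: P1 8, P2 9, P4 8, P7 3 (sum 28, leaving 2 seats).
Remainders in descending order: P2 0.8278, P1 0.5811, P4 0.3467, P7 0.2444.
Largest remainders: P2, P1 receive the extra seats.

P1 9, P2 10, P4 8, P7 3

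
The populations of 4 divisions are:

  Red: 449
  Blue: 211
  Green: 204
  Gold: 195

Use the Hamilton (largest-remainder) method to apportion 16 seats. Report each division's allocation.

Total 1059; standard divisor 1059/16 ≈ 66.188.
Standard quotas: Red 6.784, Blue 3.188, Green 3.082, Gold 2.946.
Lower quotas: Red 6, Blue 3, Green 3, Gold 2 (sum 14, leaving 2 seats).
Remainders in descending order: Gold 0.946, Red 0.784, Blue 0.188, Green 0.082.
Largest remainders: Gold, Red receive the extra seats.

Red 7, Blue 3, Green 3, Gold 3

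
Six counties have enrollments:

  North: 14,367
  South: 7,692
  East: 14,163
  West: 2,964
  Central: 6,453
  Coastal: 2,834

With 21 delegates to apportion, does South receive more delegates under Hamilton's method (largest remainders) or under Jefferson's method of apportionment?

Hamilton

Hamilton: North 6, South 4, East 6, West 1, Central 3, Coastal 1.
Jefferson: North 7, South 3, East 6, West 1, Central 3, Coastal 1.
South gets 4 under Hamilton and 3 under Jefferson.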